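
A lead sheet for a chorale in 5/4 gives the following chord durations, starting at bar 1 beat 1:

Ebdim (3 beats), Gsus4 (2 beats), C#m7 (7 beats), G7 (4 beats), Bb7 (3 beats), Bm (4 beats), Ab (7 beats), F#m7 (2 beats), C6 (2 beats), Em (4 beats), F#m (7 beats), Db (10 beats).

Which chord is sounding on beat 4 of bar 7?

C6

Beat 4 of bar 7 is beat (7−1)×5 + 4 = 34 overall.
Running totals: Ebdim ends at 3, Gsus4 ends at 5, C#m7 ends at 12, G7 ends at 16, Bb7 ends at 19, Bm ends at 23, Ab ends at 30, F#m7 ends at 32, C6 ends at 34.
Beat 34 falls within C6.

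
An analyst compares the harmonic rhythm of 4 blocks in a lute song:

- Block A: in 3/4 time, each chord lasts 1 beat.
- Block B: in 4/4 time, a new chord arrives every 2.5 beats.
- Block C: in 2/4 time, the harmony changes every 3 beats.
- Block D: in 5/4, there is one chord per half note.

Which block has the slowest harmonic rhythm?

A: 3 beats/bar ÷ 1 beat/chord = 3 chords/bar.
B: 4 beats/bar ÷ 2.5 beats/chord = 1.6 chords/bar.
C: 2 beats/bar ÷ 3 beats/chord = 2/3 chords/bar.
D: 5 beats/bar ÷ 2 beats/chord = 2.5 chords/bar.
Slowest is C at 2/3 chords/bar.

Block C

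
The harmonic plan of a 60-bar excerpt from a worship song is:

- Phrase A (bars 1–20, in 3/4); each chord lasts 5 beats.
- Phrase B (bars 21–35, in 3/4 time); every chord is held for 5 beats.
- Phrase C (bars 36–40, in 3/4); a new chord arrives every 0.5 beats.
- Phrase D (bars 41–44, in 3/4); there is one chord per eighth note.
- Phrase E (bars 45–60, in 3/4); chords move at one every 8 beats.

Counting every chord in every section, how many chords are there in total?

A: 20·3 = 60 beats, 60/5 = 12 chords.
B: 15·3 = 45 beats, 45/5 = 9 chords.
C: 5·3 = 15 beats, 15/0.5 = 30 chords.
D: 4·3 = 12 beats, 12/0.5 = 24 chords.
E: 16·3 = 48 beats, 48/8 = 6 chords.
Total: 12 + 9 + 30 + 24 + 6 = 81.

81 chords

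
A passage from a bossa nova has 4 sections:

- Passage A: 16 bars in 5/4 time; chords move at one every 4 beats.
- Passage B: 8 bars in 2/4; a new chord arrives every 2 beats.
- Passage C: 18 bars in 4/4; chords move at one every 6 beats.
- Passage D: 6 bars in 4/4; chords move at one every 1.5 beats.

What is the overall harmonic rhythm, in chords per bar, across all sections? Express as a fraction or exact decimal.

7/6 chords per bar

A: 16 bars of 5 beats is 80 beats; at 4 beats each that's 20 chords.
B: 8 bars of 2 beats is 16 beats; at 2 beats each that's 8 chords.
C: 18 bars of 4 beats is 72 beats; at 6 beats each that's 12 chords.
D: 6 bars of 4 beats is 24 beats; at 1.5 beats each that's 16 chords.
Overall: 56 chords over 48 bars → 56/48 = 7/6 chords per bar.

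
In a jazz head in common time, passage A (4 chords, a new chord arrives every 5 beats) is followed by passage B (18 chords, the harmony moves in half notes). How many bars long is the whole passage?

14 bars

A: 4 × 5 = 20 beats = 5 bars.
B: 18 × 2 = 36 beats = 9 bars.
Total: 5 + 9 = 14 bars.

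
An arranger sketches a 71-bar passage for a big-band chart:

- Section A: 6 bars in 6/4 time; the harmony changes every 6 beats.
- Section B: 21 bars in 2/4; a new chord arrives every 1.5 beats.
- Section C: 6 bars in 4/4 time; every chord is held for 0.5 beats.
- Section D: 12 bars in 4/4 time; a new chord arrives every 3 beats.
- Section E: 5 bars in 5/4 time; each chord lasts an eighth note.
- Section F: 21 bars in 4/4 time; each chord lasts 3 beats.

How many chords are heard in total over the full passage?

176 chords

A: 6 bars × 6 beats = 36 beats; 6 beats/chord → 6 chords.
B: 21 bars × 2 beats = 42 beats; 1.5 beats/chord → 28 chords.
C: 6 bars × 4 beats = 24 beats; 0.5 beats/chord → 48 chords.
D: 12 bars × 4 beats = 48 beats; 3 beats/chord → 16 chords.
E: 5 bars × 5 beats = 25 beats; 0.5 beats/chord → 50 chords.
F: 21 bars × 4 beats = 84 beats; 3 beats/chord → 28 chords.
Total: 6 + 28 + 48 + 16 + 50 + 28 = 176.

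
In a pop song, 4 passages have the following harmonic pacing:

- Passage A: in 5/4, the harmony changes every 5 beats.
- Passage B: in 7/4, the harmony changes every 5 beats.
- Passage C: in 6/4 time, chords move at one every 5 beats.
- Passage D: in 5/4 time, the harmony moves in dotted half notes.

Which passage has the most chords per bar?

A: 5 beats/bar ÷ 5 beats/chord = 1 chord/bar.
B: 7 beats/bar ÷ 5 beats/chord = 1.4 chords/bar.
C: 6 beats/bar ÷ 5 beats/chord = 1.2 chords/bar.
D: 5 beats/bar ÷ 3 beats/chord = 5/3 chords/bar.
Fastest is D at 5/3 chords/bar.

Passage D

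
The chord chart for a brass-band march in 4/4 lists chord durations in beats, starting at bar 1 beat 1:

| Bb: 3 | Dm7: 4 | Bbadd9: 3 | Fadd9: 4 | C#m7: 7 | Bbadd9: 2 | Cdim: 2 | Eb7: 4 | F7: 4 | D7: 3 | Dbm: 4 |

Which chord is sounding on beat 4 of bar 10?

Beat 4 of bar 10 is beat (10−1)×4 + 4 = 40 overall.
Running totals: Bb ends at 3, Dm7 ends at 7, Bbadd9 ends at 10, Fadd9 ends at 14, C#m7 ends at 21, Bbadd9 ends at 23, Cdim ends at 25, Eb7 ends at 29, F7 ends at 33, D7 ends at 36, Dbm ends at 40.
Beat 40 falls within Dbm.

Dbm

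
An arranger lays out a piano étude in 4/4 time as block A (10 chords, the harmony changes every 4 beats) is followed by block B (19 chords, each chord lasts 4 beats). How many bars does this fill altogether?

A: 10 × 4 = 40 beats = 10 bars.
B: 19 × 4 = 76 beats = 19 bars.
Total: 10 + 19 = 29 bars.

29 bars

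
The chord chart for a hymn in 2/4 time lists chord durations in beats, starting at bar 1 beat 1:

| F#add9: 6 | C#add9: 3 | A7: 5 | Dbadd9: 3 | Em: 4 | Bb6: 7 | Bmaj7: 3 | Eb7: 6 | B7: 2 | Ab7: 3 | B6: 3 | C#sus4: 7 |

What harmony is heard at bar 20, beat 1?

B7

Beat 1 of bar 20 is beat (20−1)×2 + 1 = 39 overall.
Running totals: F#add9 ends at 6, C#add9 ends at 9, A7 ends at 14, Dbadd9 ends at 17, Em ends at 21, Bb6 ends at 28, Bmaj7 ends at 31, Eb7 ends at 37, B7 ends at 39.
Beat 39 falls within B7.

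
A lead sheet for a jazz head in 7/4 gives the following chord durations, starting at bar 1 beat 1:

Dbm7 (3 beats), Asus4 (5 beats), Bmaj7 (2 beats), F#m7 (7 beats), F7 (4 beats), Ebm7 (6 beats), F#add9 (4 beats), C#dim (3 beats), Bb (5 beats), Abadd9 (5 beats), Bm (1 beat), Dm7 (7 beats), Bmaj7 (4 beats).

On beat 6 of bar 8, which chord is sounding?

Beat 6 of bar 8 is beat (8−1)×7 + 6 = 55 overall.
Running totals: Dbm7 ends at 3, Asus4 ends at 8, Bmaj7 ends at 10, F#m7 ends at 17, F7 ends at 21, Ebm7 ends at 27, F#add9 ends at 31, C#dim ends at 34, Bb ends at 39, Abadd9 ends at 44, Bm ends at 45, Dm7 ends at 52, Bmaj7 ends at 56.
Beat 55 falls within Bmaj7.

Bmaj7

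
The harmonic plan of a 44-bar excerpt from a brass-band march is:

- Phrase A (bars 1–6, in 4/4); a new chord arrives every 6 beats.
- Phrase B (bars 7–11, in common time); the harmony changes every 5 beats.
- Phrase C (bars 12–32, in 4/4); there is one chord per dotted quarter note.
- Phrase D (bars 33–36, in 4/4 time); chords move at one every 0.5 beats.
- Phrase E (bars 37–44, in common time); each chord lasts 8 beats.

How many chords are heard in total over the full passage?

A: 6 bars × 4 beats = 24 beats; 6 beats/chord → 4 chords.
B: 5 bars × 4 beats = 20 beats; 5 beats/chord → 4 chords.
C: 21 bars × 4 beats = 84 beats; 1.5 beats/chord → 56 chords.
D: 4 bars × 4 beats = 16 beats; 0.5 beats/chord → 32 chords.
E: 8 bars × 4 beats = 32 beats; 8 beats/chord → 4 chords.
Total: 4 + 4 + 56 + 32 + 4 = 100.

100 chords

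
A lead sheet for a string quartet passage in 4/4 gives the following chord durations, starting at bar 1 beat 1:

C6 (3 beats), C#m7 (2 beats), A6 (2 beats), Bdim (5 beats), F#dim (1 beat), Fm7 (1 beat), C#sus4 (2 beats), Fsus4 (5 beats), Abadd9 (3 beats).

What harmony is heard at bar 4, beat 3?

C#sus4

Beat 3 of bar 4 is beat (4−1)×4 + 3 = 15 overall.
Running totals: C6 ends at 3, C#m7 ends at 5, A6 ends at 7, Bdim ends at 12, F#dim ends at 13, Fm7 ends at 14, C#sus4 ends at 16.
Beat 15 falls within C#sus4.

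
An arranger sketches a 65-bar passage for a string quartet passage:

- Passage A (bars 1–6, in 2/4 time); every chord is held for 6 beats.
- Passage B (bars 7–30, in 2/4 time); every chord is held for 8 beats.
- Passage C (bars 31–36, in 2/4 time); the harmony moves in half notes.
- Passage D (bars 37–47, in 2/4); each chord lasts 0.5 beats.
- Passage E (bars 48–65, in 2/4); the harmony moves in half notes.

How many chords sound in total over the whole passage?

76 chords

A: 6 bars × 2 beats = 12 beats; 6 beats/chord → 2 chords.
B: 24 bars × 2 beats = 48 beats; 8 beats/chord → 6 chords.
C: 6 bars × 2 beats = 12 beats; 2 beats/chord → 6 chords.
D: 11 bars × 2 beats = 22 beats; 0.5 beats/chord → 44 chords.
E: 18 bars × 2 beats = 36 beats; 2 beats/chord → 18 chords.
Total: 2 + 6 + 6 + 44 + 18 = 76.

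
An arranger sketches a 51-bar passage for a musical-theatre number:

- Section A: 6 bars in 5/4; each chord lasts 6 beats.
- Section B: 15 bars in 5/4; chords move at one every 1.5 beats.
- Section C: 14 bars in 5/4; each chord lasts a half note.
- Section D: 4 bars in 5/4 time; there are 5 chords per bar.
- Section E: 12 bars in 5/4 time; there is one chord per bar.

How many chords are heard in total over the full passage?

A has 30 beats and chords last 6 each, so 5 chords.
B has 75 beats and chords last 1.5 each, so 50 chords.
C has 70 beats and chords last 2 each, so 35 chords.
D has 20 beats and chords last 1 each, so 20 chords.
E has 60 beats and chords last 5 each, so 12 chords.
Total: 5 + 50 + 35 + 20 + 12 = 122.

122 chords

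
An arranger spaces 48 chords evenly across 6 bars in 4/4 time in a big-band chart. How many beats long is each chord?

6 bars × 4 beats/bar = 24 beats total.
24 beats ÷ 48 chords = 0.5 beats per chord.
(That is an eighth note.)

0.5 beats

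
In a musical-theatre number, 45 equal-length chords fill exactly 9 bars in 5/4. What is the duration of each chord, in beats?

1 beat

9 bars × 5 beats/bar = 45 beats total.
45 beats ÷ 45 chords = 1 beats per chord.
(That is a quarter note.)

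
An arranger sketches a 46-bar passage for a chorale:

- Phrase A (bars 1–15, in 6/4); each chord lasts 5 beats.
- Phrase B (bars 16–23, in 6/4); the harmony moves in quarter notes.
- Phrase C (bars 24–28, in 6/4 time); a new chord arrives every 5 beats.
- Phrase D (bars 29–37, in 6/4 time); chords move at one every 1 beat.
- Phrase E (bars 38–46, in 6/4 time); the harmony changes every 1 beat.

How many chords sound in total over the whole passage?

A: 15 bars × 6 beats = 90 beats; 5 beats/chord → 18 chords.
B: 8 bars × 6 beats = 48 beats; 1 beat/chord → 48 chords.
C: 5 bars × 6 beats = 30 beats; 5 beats/chord → 6 chords.
D: 9 bars × 6 beats = 54 beats; 1 beat/chord → 54 chords.
E: 9 bars × 6 beats = 54 beats; 1 beat/chord → 54 chords.
Total: 18 + 48 + 6 + 54 + 54 = 180.

180 chords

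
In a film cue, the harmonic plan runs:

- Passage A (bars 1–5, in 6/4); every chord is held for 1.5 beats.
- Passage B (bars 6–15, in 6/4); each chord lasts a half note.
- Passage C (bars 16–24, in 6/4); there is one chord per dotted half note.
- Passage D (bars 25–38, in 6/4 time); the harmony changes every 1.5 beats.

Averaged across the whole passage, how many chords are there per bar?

A: 5 × 6 = 30 beats ÷ 1.5 = 20 chords.
B: 10 × 6 = 60 beats ÷ 2 = 30 chords.
C: 9 × 6 = 54 beats ÷ 3 = 18 chords.
D: 14 × 6 = 84 beats ÷ 1.5 = 56 chords.
Overall: 124 chords over 38 bars → 124/38 = 62/19 chords per bar.

62/19 chords per bar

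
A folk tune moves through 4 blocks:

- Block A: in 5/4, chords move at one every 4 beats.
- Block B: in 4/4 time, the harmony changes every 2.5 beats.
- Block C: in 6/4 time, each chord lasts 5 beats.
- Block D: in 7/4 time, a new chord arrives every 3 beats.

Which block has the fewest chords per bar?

Block C

A: each chord is 4 beats in 5/4, so 1.25 per bar.
B: each chord is 2.5 beats in 4/4, so 1.6 per bar.
C: each chord is 5 beats in 6/4, so 1.2 per bar.
D: each chord is 3 beats in 7/4, so 7/3 per bar.
Slowest is C at 1.2 chords/bar.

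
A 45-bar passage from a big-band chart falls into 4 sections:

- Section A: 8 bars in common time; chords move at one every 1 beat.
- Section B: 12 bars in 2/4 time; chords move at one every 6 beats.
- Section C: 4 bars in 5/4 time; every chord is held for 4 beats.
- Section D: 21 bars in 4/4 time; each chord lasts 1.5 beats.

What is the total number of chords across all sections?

A has 32 beats and chords last 1 each, so 32 chords.
B has 24 beats and chords last 6 each, so 4 chords.
C has 20 beats and chords last 4 each, so 5 chords.
D has 84 beats and chords last 1.5 each, so 56 chords.
Total: 32 + 4 + 5 + 56 = 97.

97 chords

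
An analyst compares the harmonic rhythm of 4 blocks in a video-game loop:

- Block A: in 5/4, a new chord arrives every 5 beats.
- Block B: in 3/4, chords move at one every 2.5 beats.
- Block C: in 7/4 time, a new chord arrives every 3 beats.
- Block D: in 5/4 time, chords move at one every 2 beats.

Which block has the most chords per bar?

A: 5 beats/bar ÷ 5 beats/chord = 1 chord/bar.
B: 3 beats/bar ÷ 2.5 beats/chord = 1.2 chords/bar.
C: 7 beats/bar ÷ 3 beats/chord = 7/3 chords/bar.
D: 5 beats/bar ÷ 2 beats/chord = 2.5 chords/bar.
Fastest is D at 2.5 chords/bar.

Block D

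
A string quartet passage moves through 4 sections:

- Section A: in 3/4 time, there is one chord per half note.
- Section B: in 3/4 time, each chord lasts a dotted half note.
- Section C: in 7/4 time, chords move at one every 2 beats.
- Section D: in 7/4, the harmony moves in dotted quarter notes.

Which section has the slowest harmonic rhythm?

Section B

A: 3/2 = 1.5 chords/bar.
B: 3/3 = 1 chord/bar.
C: 7/2 = 3.5 chords/bar.
D: 7/1.5 = 14/3 chords/bar.
Slowest is B at 1 chords/bar.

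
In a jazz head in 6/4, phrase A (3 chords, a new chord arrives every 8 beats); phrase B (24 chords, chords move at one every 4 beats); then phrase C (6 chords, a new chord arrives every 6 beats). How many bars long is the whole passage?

A: 3 × 8 = 24 beats = 4 bars.
B: 24 × 4 = 96 beats = 16 bars.
C: 6 × 6 = 36 beats = 6 bars.
Total: 4 + 16 + 6 = 26 bars.

26 bars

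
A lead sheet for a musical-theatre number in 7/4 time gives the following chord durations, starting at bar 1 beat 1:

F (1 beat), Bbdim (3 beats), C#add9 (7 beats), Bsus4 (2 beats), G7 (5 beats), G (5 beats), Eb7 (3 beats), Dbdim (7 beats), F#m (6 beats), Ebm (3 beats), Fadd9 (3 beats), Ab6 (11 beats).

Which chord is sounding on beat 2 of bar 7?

Fadd9

Beat 2 of bar 7 is beat (7−1)×7 + 2 = 44 overall.
Running totals: F ends at 1, Bbdim ends at 4, C#add9 ends at 11, Bsus4 ends at 13, G7 ends at 18, G ends at 23, Eb7 ends at 26, Dbdim ends at 33, F#m ends at 39, Ebm ends at 42, Fadd9 ends at 45.
Beat 44 falls within Fadd9.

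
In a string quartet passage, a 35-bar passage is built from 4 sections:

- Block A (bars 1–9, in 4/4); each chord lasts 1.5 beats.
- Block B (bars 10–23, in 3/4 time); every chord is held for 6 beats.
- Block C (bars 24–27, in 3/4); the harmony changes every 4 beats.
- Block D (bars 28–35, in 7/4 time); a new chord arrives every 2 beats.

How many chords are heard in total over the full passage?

A: 9·4 = 36 beats, 36/1.5 = 24 chords.
B: 14·3 = 42 beats, 42/6 = 7 chords.
C: 4·3 = 12 beats, 12/4 = 3 chords.
D: 8·7 = 56 beats, 56/2 = 28 chords.
Total: 24 + 7 + 3 + 28 = 62.

62 chords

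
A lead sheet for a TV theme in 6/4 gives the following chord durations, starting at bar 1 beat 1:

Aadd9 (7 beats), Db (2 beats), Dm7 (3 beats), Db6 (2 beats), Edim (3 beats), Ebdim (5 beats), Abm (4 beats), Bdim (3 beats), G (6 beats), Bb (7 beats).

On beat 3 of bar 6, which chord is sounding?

Beat 3 of bar 6 is beat (6−1)×6 + 3 = 33 overall.
Running totals: Aadd9 ends at 7, Db ends at 9, Dm7 ends at 12, Db6 ends at 14, Edim ends at 17, Ebdim ends at 22, Abm ends at 26, Bdim ends at 29, G ends at 35.
Beat 33 falls within G.

G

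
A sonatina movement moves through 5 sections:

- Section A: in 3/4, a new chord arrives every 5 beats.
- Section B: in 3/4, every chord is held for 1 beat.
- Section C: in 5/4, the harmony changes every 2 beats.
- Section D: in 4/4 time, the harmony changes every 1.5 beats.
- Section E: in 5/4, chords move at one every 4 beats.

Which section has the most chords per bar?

Section B

A: 3/5 = 0.6 chords/bar.
B: 3/1 = 3 chords/bar.
C: 5/2 = 2.5 chords/bar.
D: 4/1.5 = 8/3 chords/bar.
E: 5/4 = 1.25 chords/bar.
Fastest is B at 3 chords/bar.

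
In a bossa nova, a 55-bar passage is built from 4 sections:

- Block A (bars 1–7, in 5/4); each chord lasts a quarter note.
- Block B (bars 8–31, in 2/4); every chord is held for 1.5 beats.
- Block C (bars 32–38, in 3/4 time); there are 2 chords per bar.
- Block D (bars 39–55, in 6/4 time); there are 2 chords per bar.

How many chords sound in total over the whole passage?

115 chords

A has 35 beats and chords last 1 each, so 35 chords.
B has 48 beats and chords last 1.5 each, so 32 chords.
C has 21 beats and chords last 1.5 each, so 14 chords.
D has 102 beats and chords last 3 each, so 34 chords.
Total: 35 + 32 + 14 + 34 = 115.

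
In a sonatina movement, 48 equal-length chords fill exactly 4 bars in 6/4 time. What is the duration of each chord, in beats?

0.5 beats

4 bars × 6 beats/bar = 24 beats total.
24 beats ÷ 48 chords = 0.5 beats per chord.
(That is an eighth note.)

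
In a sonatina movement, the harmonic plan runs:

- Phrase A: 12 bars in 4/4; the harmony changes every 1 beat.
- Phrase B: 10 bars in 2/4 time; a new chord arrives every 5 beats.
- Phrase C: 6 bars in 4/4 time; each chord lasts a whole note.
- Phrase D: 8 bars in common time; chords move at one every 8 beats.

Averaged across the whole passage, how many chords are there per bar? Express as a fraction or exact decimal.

A: 12 × 4 = 48 beats ÷ 1 = 48 chords.
B: 10 × 2 = 20 beats ÷ 5 = 4 chords.
C: 6 × 4 = 24 beats ÷ 4 = 6 chords.
D: 8 × 4 = 32 beats ÷ 8 = 4 chords.
Overall: 62 chords over 36 bars → 62/36 = 31/18 chords per bar.

31/18 chords per bar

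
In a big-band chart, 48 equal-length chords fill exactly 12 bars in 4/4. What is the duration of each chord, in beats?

1 beat

12 bars × 4 beats/bar = 48 beats total.
48 beats ÷ 48 chords = 1 beats per chord.
(That is a quarter note.)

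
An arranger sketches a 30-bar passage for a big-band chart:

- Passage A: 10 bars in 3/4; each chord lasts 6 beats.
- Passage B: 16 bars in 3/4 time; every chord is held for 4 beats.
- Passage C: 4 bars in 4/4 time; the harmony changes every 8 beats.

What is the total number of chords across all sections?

A: 10 bars × 3 beats = 30 beats; 6 beats/chord → 5 chords.
B: 16 bars × 3 beats = 48 beats; 4 beats/chord → 12 chords.
C: 4 bars × 4 beats = 16 beats; 8 beats/chord → 2 chords.
Total: 5 + 12 + 2 = 19.

19 chords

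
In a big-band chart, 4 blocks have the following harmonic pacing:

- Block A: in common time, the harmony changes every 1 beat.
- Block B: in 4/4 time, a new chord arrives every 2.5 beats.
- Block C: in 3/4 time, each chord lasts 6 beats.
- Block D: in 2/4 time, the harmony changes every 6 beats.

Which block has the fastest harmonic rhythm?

Block A

A: each chord is 1 beat in 4/4, so 4 per bar.
B: each chord is 2.5 beats in 4/4, so 1.6 per bar.
C: each chord is 6 beats in 3/4, so 0.5 per bar.
D: each chord is 6 beats in 2/4, so 1/3 per bar.
Fastest is A at 4 chords/bar.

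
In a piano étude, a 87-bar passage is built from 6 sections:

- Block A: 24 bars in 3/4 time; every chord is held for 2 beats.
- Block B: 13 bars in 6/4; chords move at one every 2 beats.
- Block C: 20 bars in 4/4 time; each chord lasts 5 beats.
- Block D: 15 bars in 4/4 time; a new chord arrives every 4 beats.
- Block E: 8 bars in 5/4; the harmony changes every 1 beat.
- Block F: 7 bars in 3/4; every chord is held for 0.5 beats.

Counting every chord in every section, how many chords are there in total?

A has 72 beats and chords last 2 each, so 36 chords.
B has 78 beats and chords last 2 each, so 39 chords.
C has 80 beats and chords last 5 each, so 16 chords.
D has 60 beats and chords last 4 each, so 15 chords.
E has 40 beats and chords last 1 each, so 40 chords.
F has 21 beats and chords last 0.5 each, so 42 chords.
Total: 36 + 39 + 16 + 15 + 40 + 42 = 188.

188 chords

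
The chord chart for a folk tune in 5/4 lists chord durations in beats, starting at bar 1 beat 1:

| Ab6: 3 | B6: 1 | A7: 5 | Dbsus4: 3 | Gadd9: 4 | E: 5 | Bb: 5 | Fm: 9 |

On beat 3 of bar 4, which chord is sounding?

Beat 3 of bar 4 is beat (4−1)×5 + 3 = 18 overall.
Running totals: Ab6 ends at 3, B6 ends at 4, A7 ends at 9, Dbsus4 ends at 12, Gadd9 ends at 16, E ends at 21.
Beat 18 falls within E.

E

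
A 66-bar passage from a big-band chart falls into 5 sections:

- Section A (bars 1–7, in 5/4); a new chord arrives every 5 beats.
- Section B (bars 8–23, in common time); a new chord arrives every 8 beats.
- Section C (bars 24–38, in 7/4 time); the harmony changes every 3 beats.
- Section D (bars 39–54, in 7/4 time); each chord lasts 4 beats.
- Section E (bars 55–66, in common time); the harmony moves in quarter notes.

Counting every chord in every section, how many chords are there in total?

A: 7 bars × 5 beats = 35 beats; 5 beats/chord → 7 chords.
B: 16 bars × 4 beats = 64 beats; 8 beats/chord → 8 chords.
C: 15 bars × 7 beats = 105 beats; 3 beats/chord → 35 chords.
D: 16 bars × 7 beats = 112 beats; 4 beats/chord → 28 chords.
E: 12 bars × 4 beats = 48 beats; 1 beat/chord → 48 chords.
Total: 7 + 8 + 35 + 28 + 48 = 126.

126 chords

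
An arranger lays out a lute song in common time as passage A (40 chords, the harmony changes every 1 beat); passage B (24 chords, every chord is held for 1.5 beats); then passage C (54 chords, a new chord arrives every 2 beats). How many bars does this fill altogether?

A: 40 × 1 = 40 beats = 10 bars.
B: 24 × 1.5 = 36 beats = 9 bars.
C: 54 × 2 = 108 beats = 27 bars.
Total: 10 + 9 + 27 = 46 bars.

46 bars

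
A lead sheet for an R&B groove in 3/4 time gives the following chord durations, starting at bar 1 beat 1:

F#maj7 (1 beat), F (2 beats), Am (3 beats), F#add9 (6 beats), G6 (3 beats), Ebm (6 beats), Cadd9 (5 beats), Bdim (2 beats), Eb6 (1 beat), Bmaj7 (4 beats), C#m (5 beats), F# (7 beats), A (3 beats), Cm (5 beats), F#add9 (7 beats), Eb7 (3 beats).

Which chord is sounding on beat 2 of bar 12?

Beat 2 of bar 12 is beat (12−1)×3 + 2 = 35 overall.
Running totals: F#maj7 ends at 1, F ends at 3, Am ends at 6, F#add9 ends at 12, G6 ends at 15, Ebm ends at 21, Cadd9 ends at 26, Bdim ends at 28, Eb6 ends at 29, Bmaj7 ends at 33, C#m ends at 38.
Beat 35 falls within C#m.

C#m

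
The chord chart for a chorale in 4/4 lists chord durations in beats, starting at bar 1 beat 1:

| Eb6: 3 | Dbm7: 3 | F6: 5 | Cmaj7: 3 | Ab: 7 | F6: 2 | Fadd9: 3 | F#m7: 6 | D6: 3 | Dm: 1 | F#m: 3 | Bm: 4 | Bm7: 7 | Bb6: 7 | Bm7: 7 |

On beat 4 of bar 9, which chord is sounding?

Beat 4 of bar 9 is beat (9−1)×4 + 4 = 36 overall.
Running totals: Eb6 ends at 3, Dbm7 ends at 6, F6 ends at 11, Cmaj7 ends at 14, Ab ends at 21, F6 ends at 23, Fadd9 ends at 26, F#m7 ends at 32, D6 ends at 35, Dm ends at 36.
Beat 36 falls within Dm.

Dm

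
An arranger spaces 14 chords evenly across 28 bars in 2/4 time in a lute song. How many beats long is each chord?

28 bars × 2 beats/bar = 56 beats total.
56 beats ÷ 14 chords = 4 beats per chord.
(That is a whole note.)

4 beats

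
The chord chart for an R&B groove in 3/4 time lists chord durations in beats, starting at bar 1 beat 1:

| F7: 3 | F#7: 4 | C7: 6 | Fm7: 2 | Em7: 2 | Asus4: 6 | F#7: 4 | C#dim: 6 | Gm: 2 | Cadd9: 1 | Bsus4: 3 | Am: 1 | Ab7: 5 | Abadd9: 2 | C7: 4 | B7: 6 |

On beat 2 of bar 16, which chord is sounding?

Abadd9

Beat 2 of bar 16 is beat (16−1)×3 + 2 = 47 overall.
Running totals: F7 ends at 3, F#7 ends at 7, C7 ends at 13, Fm7 ends at 15, Em7 ends at 17, Asus4 ends at 23, F#7 ends at 27, C#dim ends at 33, Gm ends at 35, Cadd9 ends at 36, Bsus4 ends at 39, Am ends at 40, Ab7 ends at 45, Abadd9 ends at 47.
Beat 47 falls within Abadd9.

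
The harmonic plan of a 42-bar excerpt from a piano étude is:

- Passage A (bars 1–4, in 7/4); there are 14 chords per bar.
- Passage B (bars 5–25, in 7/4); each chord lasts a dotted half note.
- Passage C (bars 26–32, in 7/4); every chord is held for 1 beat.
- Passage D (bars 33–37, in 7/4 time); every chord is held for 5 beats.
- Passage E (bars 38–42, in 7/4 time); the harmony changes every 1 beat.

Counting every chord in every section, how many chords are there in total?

196 chords

A: 4·7 = 28 beats, 28/0.5 = 56 chords.
B: 21·7 = 147 beats, 147/3 = 49 chords.
C: 7·7 = 49 beats, 49/1 = 49 chords.
D: 5·7 = 35 beats, 35/5 = 7 chords.
E: 5·7 = 35 beats, 35/1 = 35 chords.
Total: 56 + 49 + 49 + 7 + 35 = 196.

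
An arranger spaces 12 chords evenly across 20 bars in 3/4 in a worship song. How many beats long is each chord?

20 bars × 3 beats/bar = 60 beats total.
60 beats ÷ 12 chords = 5 beats per chord.

5 beats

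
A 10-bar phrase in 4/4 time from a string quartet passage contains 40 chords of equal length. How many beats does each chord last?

1 beat

10 bars × 4 beats/bar = 40 beats total.
40 beats ÷ 40 chords = 1 beats per chord.
(That is a quarter note.)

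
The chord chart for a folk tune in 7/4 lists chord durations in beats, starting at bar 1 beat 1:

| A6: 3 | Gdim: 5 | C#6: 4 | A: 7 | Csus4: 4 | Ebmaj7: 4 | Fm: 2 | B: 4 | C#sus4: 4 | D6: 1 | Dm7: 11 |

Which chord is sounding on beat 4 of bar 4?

Ebmaj7

Beat 4 of bar 4 is beat (4−1)×7 + 4 = 25 overall.
Running totals: A6 ends at 3, Gdim ends at 8, C#6 ends at 12, A ends at 19, Csus4 ends at 23, Ebmaj7 ends at 27.
Beat 25 falls within Ebmaj7.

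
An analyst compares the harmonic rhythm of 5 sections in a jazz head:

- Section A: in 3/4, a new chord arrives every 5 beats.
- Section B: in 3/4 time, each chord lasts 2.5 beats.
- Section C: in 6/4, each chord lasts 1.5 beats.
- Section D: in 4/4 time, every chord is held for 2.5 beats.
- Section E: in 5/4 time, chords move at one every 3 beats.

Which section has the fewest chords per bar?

Section A

A: 3 beats/bar ÷ 5 beats/chord = 0.6 chords/bar.
B: 3 beats/bar ÷ 2.5 beats/chord = 1.2 chords/bar.
C: 6 beats/bar ÷ 1.5 beats/chord = 4 chords/bar.
D: 4 beats/bar ÷ 2.5 beats/chord = 1.6 chords/bar.
E: 5 beats/bar ÷ 3 beats/chord = 5/3 chords/bar.
Slowest is A at 0.6 chords/bar.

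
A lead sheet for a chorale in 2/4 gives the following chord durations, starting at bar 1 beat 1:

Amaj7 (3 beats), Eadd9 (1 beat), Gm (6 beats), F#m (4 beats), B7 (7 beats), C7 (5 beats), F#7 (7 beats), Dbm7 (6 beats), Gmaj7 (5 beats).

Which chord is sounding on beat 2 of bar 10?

Beat 2 of bar 10 is beat (10−1)×2 + 2 = 20 overall.
Running totals: Amaj7 ends at 3, Eadd9 ends at 4, Gm ends at 10, F#m ends at 14, B7 ends at 21.
Beat 20 falls within B7.

B7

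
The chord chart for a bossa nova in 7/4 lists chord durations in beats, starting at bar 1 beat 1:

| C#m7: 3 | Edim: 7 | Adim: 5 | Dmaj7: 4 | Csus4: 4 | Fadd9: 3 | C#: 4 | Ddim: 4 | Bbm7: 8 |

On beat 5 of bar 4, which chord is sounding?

Beat 5 of bar 4 is beat (4−1)×7 + 5 = 26 overall.
Running totals: C#m7 ends at 3, Edim ends at 10, Adim ends at 15, Dmaj7 ends at 19, Csus4 ends at 23, Fadd9 ends at 26.
Beat 26 falls within Fadd9.

Fadd9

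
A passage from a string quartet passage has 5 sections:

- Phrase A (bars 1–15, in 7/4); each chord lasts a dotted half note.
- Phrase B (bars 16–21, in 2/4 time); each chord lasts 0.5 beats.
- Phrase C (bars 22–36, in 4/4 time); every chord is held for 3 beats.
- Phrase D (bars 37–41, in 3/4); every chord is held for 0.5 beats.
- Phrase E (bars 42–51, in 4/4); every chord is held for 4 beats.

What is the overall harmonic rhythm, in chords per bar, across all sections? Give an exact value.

A: 15 × 7 = 105 beats ÷ 3 = 35 chords.
B: 6 × 2 = 12 beats ÷ 0.5 = 24 chords.
C: 15 × 4 = 60 beats ÷ 3 = 20 chords.
D: 5 × 3 = 15 beats ÷ 0.5 = 30 chords.
E: 10 × 4 = 40 beats ÷ 4 = 10 chords.
Overall: 119 chords over 51 bars → 119/51 = 7/3 chords per bar.

7/3 chords per bar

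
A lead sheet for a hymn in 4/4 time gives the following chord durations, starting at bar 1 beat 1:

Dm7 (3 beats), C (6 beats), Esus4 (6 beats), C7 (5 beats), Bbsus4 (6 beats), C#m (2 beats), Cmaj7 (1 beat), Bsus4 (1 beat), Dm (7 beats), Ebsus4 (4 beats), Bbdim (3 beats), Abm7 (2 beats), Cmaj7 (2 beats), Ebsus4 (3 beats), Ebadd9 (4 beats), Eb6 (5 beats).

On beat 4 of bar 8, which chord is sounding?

Beat 4 of bar 8 is beat (8−1)×4 + 4 = 32 overall.
Running totals: Dm7 ends at 3, C ends at 9, Esus4 ends at 15, C7 ends at 20, Bbsus4 ends at 26, C#m ends at 28, Cmaj7 ends at 29, Bsus4 ends at 30, Dm ends at 37.
Beat 32 falls within Dm.

Dm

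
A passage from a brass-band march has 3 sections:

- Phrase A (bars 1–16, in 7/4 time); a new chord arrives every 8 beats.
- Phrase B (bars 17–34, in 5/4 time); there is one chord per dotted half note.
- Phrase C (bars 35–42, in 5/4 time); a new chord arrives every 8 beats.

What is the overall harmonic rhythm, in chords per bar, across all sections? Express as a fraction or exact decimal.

A: 16 × 7 = 112 beats ÷ 8 = 14 chords.
B: 18 × 5 = 90 beats ÷ 3 = 30 chords.
C: 8 × 5 = 40 beats ÷ 8 = 5 chords.
Overall: 49 chords over 42 bars → 49/42 = 7/6 chords per bar.

7/6 chords per bar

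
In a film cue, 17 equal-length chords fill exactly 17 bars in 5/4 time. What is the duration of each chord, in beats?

5 beats

17 bars × 5 beats/bar = 85 beats total.
85 beats ÷ 17 chords = 5 beats per chord.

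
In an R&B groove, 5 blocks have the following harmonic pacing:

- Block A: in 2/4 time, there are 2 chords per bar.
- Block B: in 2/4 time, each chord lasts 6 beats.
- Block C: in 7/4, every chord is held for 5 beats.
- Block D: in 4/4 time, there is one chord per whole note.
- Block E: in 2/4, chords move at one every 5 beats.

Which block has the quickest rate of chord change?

Block A

A: each chord is 1 beat in 2/4, so 2 per bar.
B: each chord is 6 beats in 2/4, so 1/3 per bar.
C: each chord is 5 beats in 7/4, so 1.4 per bar.
D: each chord is 4 beats in 4/4, so 1 per bar.
E: each chord is 5 beats in 2/4, so 0.4 per bar.
Fastest is A at 2 chords/bar.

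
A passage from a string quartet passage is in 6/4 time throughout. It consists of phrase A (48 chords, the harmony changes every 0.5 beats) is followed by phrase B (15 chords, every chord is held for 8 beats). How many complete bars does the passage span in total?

24 bars

A: 48 × 0.5 = 24 beats = 4 bars.
B: 15 × 8 = 120 beats = 20 bars.
Total: 4 + 20 = 24 bars.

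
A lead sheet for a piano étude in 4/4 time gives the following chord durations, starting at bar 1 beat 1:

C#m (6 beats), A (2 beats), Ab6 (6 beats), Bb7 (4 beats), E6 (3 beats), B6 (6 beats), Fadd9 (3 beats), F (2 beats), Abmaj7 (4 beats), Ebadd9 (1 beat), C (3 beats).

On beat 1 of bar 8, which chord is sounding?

Beat 1 of bar 8 is beat (8−1)×4 + 1 = 29 overall.
Running totals: C#m ends at 6, A ends at 8, Ab6 ends at 14, Bb7 ends at 18, E6 ends at 21, B6 ends at 27, Fadd9 ends at 30.
Beat 29 falls within Fadd9.

Fadd9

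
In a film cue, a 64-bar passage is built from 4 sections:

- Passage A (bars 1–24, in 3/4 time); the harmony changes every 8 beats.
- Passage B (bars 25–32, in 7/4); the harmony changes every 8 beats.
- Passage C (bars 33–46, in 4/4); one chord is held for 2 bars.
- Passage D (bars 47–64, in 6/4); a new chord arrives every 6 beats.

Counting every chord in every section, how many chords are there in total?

A: 24 bars × 3 beats = 72 beats; 8 beats/chord → 9 chords.
B: 8 bars × 7 beats = 56 beats; 8 beats/chord → 7 chords.
C: 14 bars × 4 beats = 56 beats; 8 beats/chord → 7 chords.
D: 18 bars × 6 beats = 108 beats; 6 beats/chord → 18 chords.
Total: 9 + 7 + 7 + 18 = 41.

41 chords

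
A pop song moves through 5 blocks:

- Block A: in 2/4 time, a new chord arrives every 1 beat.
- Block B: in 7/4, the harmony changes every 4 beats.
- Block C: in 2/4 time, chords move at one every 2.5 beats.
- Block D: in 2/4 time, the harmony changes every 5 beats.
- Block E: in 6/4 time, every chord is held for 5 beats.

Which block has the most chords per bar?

Block A

A: 2/1 = 2 chords/bar.
B: 7/4 = 1.75 chords/bar.
C: 2/2.5 = 0.8 chords/bar.
D: 2/5 = 0.4 chords/bar.
E: 6/5 = 1.2 chords/bar.
Fastest is A at 2 chords/bar.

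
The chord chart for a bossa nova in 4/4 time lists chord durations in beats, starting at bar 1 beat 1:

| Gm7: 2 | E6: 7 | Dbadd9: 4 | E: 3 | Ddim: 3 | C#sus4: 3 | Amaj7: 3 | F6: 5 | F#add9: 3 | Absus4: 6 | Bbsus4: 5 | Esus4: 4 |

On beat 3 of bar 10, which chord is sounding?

Beat 3 of bar 10 is beat (10−1)×4 + 3 = 39 overall.
Running totals: Gm7 ends at 2, E6 ends at 9, Dbadd9 ends at 13, E ends at 16, Ddim ends at 19, C#sus4 ends at 22, Amaj7 ends at 25, F6 ends at 30, F#add9 ends at 33, Absus4 ends at 39.
Beat 39 falls within Absus4.

Absus4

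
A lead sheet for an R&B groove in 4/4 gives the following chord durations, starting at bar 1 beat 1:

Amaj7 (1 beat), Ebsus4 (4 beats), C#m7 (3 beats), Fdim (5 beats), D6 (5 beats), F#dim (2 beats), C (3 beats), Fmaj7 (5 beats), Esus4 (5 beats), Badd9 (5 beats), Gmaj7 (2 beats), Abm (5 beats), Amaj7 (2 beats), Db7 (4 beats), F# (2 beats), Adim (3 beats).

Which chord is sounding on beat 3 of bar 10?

Gmaj7

Beat 3 of bar 10 is beat (10−1)×4 + 3 = 39 overall.
Running totals: Amaj7 ends at 1, Ebsus4 ends at 5, C#m7 ends at 8, Fdim ends at 13, D6 ends at 18, F#dim ends at 20, C ends at 23, Fmaj7 ends at 28, Esus4 ends at 33, Badd9 ends at 38, Gmaj7 ends at 40.
Beat 39 falls within Gmaj7.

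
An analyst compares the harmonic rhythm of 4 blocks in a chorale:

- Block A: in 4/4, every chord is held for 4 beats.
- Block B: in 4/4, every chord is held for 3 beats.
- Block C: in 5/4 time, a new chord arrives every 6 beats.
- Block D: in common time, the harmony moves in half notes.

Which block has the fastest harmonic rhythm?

A: 4/4 = 1 chord/bar.
B: 4/3 = 4/3 chords/bar.
C: 5/6 = 5/6 chords/bar.
D: 4/2 = 2 chords/bar.
Fastest is D at 2 chords/bar.

Block D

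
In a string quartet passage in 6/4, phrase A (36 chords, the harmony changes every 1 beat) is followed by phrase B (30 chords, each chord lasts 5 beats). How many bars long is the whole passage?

A: 36 × 1 = 36 beats = 6 bars.
B: 30 × 5 = 150 beats = 25 bars.
Total: 6 + 25 = 31 bars.

31 bars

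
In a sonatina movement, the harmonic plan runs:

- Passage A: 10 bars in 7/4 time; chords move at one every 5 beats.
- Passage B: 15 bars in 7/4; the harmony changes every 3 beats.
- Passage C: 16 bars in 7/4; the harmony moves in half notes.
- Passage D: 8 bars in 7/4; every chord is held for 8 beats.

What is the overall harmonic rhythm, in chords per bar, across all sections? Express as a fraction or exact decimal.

A: 10 × 7 = 70 beats ÷ 5 = 14 chords.
B: 15 × 7 = 105 beats ÷ 3 = 35 chords.
C: 16 × 7 = 112 beats ÷ 2 = 56 chords.
D: 8 × 7 = 56 beats ÷ 8 = 7 chords.
Overall: 112 chords over 49 bars → 112/49 = 16/7 chords per bar.

16/7 chords per bar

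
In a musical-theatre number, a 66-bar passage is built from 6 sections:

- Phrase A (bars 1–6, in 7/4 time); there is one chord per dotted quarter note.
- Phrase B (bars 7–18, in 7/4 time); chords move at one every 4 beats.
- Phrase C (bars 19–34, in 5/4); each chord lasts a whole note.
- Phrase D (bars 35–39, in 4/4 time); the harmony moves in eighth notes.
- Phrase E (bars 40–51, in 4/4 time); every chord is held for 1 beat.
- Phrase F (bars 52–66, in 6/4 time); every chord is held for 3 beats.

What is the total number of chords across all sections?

A: 6 bars × 7 beats = 42 beats; 1.5 beats/chord → 28 chords.
B: 12 bars × 7 beats = 84 beats; 4 beats/chord → 21 chords.
C: 16 bars × 5 beats = 80 beats; 4 beats/chord → 20 chords.
D: 5 bars × 4 beats = 20 beats; 0.5 beats/chord → 40 chords.
E: 12 bars × 4 beats = 48 beats; 1 beat/chord → 48 chords.
F: 15 bars × 6 beats = 90 beats; 3 beats/chord → 30 chords.
Total: 28 + 21 + 20 + 40 + 48 + 30 = 187.

187 chords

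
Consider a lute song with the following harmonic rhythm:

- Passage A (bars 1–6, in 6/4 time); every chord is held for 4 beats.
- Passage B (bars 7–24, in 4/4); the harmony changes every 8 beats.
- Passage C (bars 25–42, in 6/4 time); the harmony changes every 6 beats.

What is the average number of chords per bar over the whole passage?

A: 6 bars of 6 beats is 36 beats; at 4 beats each that's 9 chords.
B: 18 bars of 4 beats is 72 beats; at 8 beats each that's 9 chords.
C: 18 bars of 6 beats is 108 beats; at 6 beats each that's 18 chords.
Overall: 36 chords over 42 bars → 36/42 = 6/7 chords per bar.

6/7 chords per bar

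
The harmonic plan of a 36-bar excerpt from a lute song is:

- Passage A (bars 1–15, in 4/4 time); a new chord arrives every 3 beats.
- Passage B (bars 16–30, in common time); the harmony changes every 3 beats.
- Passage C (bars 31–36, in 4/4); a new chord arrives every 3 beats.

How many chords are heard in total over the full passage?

A has 60 beats and chords last 3 each, so 20 chords.
B has 60 beats and chords last 3 each, so 20 chords.
C has 24 beats and chords last 3 each, so 8 chords.
Total: 20 + 20 + 8 = 48.

48 chords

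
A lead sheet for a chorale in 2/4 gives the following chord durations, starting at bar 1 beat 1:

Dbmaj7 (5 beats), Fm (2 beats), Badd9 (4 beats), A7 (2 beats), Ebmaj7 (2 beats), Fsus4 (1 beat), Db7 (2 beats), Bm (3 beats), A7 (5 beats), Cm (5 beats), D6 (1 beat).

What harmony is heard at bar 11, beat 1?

Beat 1 of bar 11 is beat (11−1)×2 + 1 = 21 overall.
Running totals: Dbmaj7 ends at 5, Fm ends at 7, Badd9 ends at 11, A7 ends at 13, Ebmaj7 ends at 15, Fsus4 ends at 16, Db7 ends at 18, Bm ends at 21.
Beat 21 falls within Bm.

Bm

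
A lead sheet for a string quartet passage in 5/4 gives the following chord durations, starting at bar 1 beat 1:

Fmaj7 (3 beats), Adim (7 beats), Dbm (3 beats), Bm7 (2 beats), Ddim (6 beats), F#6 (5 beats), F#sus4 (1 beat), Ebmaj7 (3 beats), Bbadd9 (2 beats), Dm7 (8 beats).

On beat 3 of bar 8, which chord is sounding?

Beat 3 of bar 8 is beat (8−1)×5 + 3 = 38 overall.
Running totals: Fmaj7 ends at 3, Adim ends at 10, Dbm ends at 13, Bm7 ends at 15, Ddim ends at 21, F#6 ends at 26, F#sus4 ends at 27, Ebmaj7 ends at 30, Bbadd9 ends at 32, Dm7 ends at 40.
Beat 38 falls within Dm7.

Dm7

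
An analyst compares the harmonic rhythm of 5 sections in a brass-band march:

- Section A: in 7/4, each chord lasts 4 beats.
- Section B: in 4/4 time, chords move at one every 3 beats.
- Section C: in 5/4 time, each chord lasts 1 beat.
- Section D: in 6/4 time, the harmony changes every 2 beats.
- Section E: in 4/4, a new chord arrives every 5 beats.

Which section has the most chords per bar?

Section C

A: 7 beats/bar ÷ 4 beats/chord = 1.75 chords/bar.
B: 4 beats/bar ÷ 3 beats/chord = 4/3 chords/bar.
C: 5 beats/bar ÷ 1 beat/chord = 5 chords/bar.
D: 6 beats/bar ÷ 2 beats/chord = 3 chords/bar.
E: 4 beats/bar ÷ 5 beats/chord = 0.8 chords/bar.
Fastest is C at 5 chords/bar.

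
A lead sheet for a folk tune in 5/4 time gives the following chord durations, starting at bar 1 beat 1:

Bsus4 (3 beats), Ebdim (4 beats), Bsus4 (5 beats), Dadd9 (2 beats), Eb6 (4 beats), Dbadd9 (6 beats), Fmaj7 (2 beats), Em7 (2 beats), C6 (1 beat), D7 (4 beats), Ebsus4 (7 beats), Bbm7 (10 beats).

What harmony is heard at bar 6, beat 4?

C6

Beat 4 of bar 6 is beat (6−1)×5 + 4 = 29 overall.
Running totals: Bsus4 ends at 3, Ebdim ends at 7, Bsus4 ends at 12, Dadd9 ends at 14, Eb6 ends at 18, Dbadd9 ends at 24, Fmaj7 ends at 26, Em7 ends at 28, C6 ends at 29.
Beat 29 falls within C6.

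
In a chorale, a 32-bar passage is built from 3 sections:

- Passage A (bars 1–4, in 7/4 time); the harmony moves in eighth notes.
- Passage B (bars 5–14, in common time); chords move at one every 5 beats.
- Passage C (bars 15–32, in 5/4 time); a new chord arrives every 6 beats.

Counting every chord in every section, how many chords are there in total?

A: 4·7 = 28 beats, 28/0.5 = 56 chords.
B: 10·4 = 40 beats, 40/5 = 8 chords.
C: 18·5 = 90 beats, 90/6 = 15 chords.
Total: 56 + 8 + 15 = 79.

79 chords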